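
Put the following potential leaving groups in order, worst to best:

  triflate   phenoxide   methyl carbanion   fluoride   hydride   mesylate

A good leaving group is a weak base: the lower the pKₐ of its conjugate acid, the more readily it departs.
triflate: pKₐ(CF₃SO₃H (triflic acid)) ≈ -14
mesylate: pKₐ(CH₃SO₃H (MsOH)) ≈ -1.9
fluoride: pKₐ(HF) ≈ 3.2 — small and strongly basic; the poor halide leaving group
phenoxide: pKₐ(C₆H₅OH (phenol)) ≈ 10
hydride: pKₐ(H₂) ≈ 36
methyl carbanion: pKₐ(CH₄) ≈ 48 — unstabilised carbanion; the worst conceivable leaving group
The question asks for worst first, so the sequence is read in increasing leaving-group ability.

methyl carbanion < hydride < phenoxide < fluoride < mesylate < triflate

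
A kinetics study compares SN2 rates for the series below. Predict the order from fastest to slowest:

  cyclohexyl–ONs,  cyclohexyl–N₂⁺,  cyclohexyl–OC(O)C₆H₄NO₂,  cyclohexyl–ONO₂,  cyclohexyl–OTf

Same R in every case — rank the leaving groups.
Rank by basicity of the departing species: weakest base leaves most easily.
cyclohexyl–N₂⁺ loses N₂: no meaningful conjugate acid; N₂ departs as an exceptionally stable neutral molecule
cyclohexyl–OTf loses OTf⁻: pKₐ(CF₃SO₃H (triflic acid)) ≈ -14
cyclohexyl–ONs loses ONs⁻: pKₐ(p-O₂NC₆H₄SO₃H) ≈ -3.5
cyclohexyl–ONO₂ loses NO₃⁻: pKₐ(HNO₃) ≈ -1.3
cyclohexyl–OC(O)C₆H₄NO₂ loses p-O₂N–C₆H₄–COO⁻: pKₐ(p-nitrobenzoic acid) ≈ 3.4

cyclohexyl–N₂⁺ > cyclohexyl–OTf > cyclohexyl–ONs > cyclohexyl–ONO₂ > cyclohexyl–OC(O)C₆H₄NO₂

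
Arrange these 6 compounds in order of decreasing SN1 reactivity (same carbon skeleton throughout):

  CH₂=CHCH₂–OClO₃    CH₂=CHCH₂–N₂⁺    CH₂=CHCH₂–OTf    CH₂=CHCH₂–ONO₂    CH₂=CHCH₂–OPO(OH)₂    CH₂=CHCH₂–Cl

CH₂=CHCH₂–N₂⁺ > CH₂=CHCH₂–OTf > CH₂=CHCH₂–OClO₃ > CH₂=CHCH₂–Cl > CH₂=CHCH₂–ONO₂ > CH₂=CHCH₂–OPO(OH)₂

Identical carbon frameworks mean the comparison reduces to leaving-group quality.
Leaving-group ability tracks the stability of the departed species; conjugate-acid pKₐ is the usual yardstick (lower pKₐ → better LG).
CH₂=CHCH₂–N₂⁺ loses N₂: no meaningful conjugate acid; N₂ departs as an exceptionally stable neutral molecule
CH₂=CHCH₂–OTf loses OTf⁻: pKₐ(CF₃SO₃H (triflic acid)) ≈ -14
CH₂=CHCH₂–OClO₃ loses ClO₄⁻: pKₐ(HClO₄) ≈ -10
CH₂=CHCH₂–Cl loses Cl⁻: pKₐ(HCl) ≈ -7
CH₂=CHCH₂–ONO₂ loses NO₃⁻: pKₐ(HNO₃) ≈ -1.3
CH₂=CHCH₂–OPO(OH)₂ loses H₂PO₄⁻: pKₐ(H₃PO₄) ≈ 2.1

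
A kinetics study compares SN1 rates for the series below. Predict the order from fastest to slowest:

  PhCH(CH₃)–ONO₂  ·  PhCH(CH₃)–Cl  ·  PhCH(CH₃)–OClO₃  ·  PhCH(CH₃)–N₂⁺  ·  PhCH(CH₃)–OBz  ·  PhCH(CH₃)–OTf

Same R in every case — rank the leaving groups.
Rank by basicity of the departing species: weakest base leaves most easily.
PhCH(CH₃)–N₂⁺ loses N₂: no meaningful conjugate acid; N₂ departs as an exceptionally stable neutral molecule
PhCH(CH₃)–OTf loses OTf⁻: pKₐ(CF₃SO₃H (triflic acid)) ≈ -14
PhCH(CH₃)–OClO₃ loses ClO₄⁻: pKₐ(HClO₄) ≈ -10
PhCH(CH₃)–Cl loses Cl⁻: pKₐ(HCl) ≈ -7
PhCH(CH₃)–ONO₂ loses NO₃⁻: pKₐ(HNO₃) ≈ -1.3
PhCH(CH₃)–OBz loses PhCOO⁻: pKₐ(C₆H₅COOH) ≈ 4.2

PhCH(CH₃)–N₂⁺ > PhCH(CH₃)–OTf > PhCH(CH₃)–OClO₃ > PhCH(CH₃)–Cl > PhCH(CH₃)–ONO₂ > PhCH(CH₃)–OBz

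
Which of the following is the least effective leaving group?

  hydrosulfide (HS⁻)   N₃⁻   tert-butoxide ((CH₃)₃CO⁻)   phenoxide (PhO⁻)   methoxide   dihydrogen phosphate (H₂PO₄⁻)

tert-butoxide ((CH₃)₃CO⁻)

dihydrogen phosphate (H₂PO₄⁻): pKₐ(H₃PO₄) ≈ 2.1
N₃⁻: pKₐ(HN₃) ≈ 4.7
hydrosulfide (HS⁻): pKₐ(H₂S) ≈ 7
phenoxide (PhO⁻): pKₐ(C₆H₅OH (phenol)) ≈ 10
methoxide: pKₐ(CH₃OH) ≈ 15.5
tert-butoxide ((CH₃)₃CO⁻): pKₐ(t-BuOH) ≈ 18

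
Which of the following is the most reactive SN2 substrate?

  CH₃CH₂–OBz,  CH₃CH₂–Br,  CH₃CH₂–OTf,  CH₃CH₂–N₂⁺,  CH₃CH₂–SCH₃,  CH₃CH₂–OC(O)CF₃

Same R in every case — rank the leaving groups.
The more stable X⁻ (or X) is on its own — i.e. the weaker a base it is — the better a leaving group it makes.
CH₃CH₂–N₂⁺ loses N₂: no meaningful conjugate acid; N₂ departs as an exceptionally stable neutral molecule
CH₃CH₂–OTf loses OTf⁻: pKₐ(CF₃SO₃H (triflic acid)) ≈ -14
CH₃CH₂–Br loses Br⁻: pKₐ(HBr) ≈ -9
CH₃CH₂–OC(O)CF₃ loses CF₃COO⁻: pKₐ(CF₃COOH) ≈ 0.2
CH₃CH₂–OBz loses PhCOO⁻: pKₐ(C₆H₅COOH) ≈ 4.2
CH₃CH₂–SCH₃ loses RS⁻: pKₐ(RSH (a thiol)) ≈ 10.5

CH₃CH₂–N₂⁺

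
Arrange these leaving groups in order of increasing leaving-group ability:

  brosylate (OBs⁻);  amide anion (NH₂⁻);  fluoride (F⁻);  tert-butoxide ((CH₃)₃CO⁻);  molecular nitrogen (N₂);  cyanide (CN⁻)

amide anion (NH₂⁻) < tert-butoxide ((CH₃)₃CO⁻) < cyanide (CN⁻) < fluoride (F⁻) < brosylate (OBs⁻) < molecular nitrogen (N₂)

molecular nitrogen (N₂): no meaningful conjugate acid; N₂ departs as an exceptionally stable neutral molecule
brosylate (OBs⁻): pKₐ(p-BrC₆H₄SO₃H) ≈ -2.8
fluoride (F⁻): pKₐ(HF) ≈ 3.2
cyanide (CN⁻): pKₐ(HCN) ≈ 9.2
tert-butoxide ((CH₃)₃CO⁻): pKₐ(t-BuOH) ≈ 18
amide anion (NH₂⁻): pKₐ(NH₃) ≈ 38
The question asks for worst first, so the sequence is read in increasing leaving-group ability.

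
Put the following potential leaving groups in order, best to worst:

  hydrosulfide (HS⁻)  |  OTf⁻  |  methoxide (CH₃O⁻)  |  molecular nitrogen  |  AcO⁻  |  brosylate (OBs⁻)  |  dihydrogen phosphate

molecular nitrogen > OTf⁻ > brosylate (OBs⁻) > dihydrogen phosphate > AcO⁻ > hydrosulfide (HS⁻) > methoxide (CH₃O⁻)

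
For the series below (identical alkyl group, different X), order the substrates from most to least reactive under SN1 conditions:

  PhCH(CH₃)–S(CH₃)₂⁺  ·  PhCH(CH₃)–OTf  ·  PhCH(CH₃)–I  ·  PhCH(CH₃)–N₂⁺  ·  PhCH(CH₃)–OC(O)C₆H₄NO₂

Identical carbon frameworks mean the comparison reduces to leaving-group quality.
Rank by basicity of the departing species: weakest base leaves most easily.
PhCH(CH₃)–N₂⁺ loses N₂: no meaningful conjugate acid; N₂ departs as an exceptionally stable neutral molecule
PhCH(CH₃)–OTf loses OTf⁻: pKₐ(CF₃SO₃H (triflic acid)) ≈ -14
PhCH(CH₃)–I loses I⁻: pKₐ(HI) ≈ -10
PhCH(CH₃)–S(CH₃)₂⁺ loses SR'₂: pKₐ(R'₂SH⁺) ≈ -7
PhCH(CH₃)–OC(O)C₆H₄NO₂ loses p-O₂N–C₆H₄–COO⁻: pKₐ(p-nitrobenzoic acid) ≈ 3.4

PhCH(CH₃)–N₂⁺ > PhCH(CH₃)–OTf > PhCH(CH₃)–I > PhCH(CH₃)–S(CH₃)₂⁺ > PhCH(CH₃)–OC(O)C₆H₄NO₂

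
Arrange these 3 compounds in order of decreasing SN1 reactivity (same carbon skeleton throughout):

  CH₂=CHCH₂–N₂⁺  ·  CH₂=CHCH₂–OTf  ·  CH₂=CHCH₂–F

CH₂=CHCH₂–N₂⁺ > CH₂=CHCH₂–OTf > CH₂=CHCH₂–F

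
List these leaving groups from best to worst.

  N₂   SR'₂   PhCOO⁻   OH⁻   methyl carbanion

Rank by basicity of the departing species: weakest base leaves most easily.
N₂: no meaningful conjugate acid; N₂ departs as an exceptionally stable neutral molecule
SR'₂: pKₐ(R'₂SH⁺) ≈ -7
PhCOO⁻: pKₐ(C₆H₅COOH) ≈ 4.2
OH⁻: pKₐ(H₂O) ≈ 15.7
methyl carbanion: pKₐ(CH₄) ≈ 48

N₂ > SR'₂ > PhCOO⁻ > OH⁻ > methyl carbanion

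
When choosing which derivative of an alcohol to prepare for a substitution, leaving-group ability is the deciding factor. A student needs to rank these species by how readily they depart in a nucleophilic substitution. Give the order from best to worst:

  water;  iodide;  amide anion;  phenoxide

Rank by basicity of the departing species: weakest base leaves most easily.
iodide: pKₐ(HI) ≈ -10
water: pKₐ(H₃O⁺) ≈ -1.7
phenoxide: pKₐ(C₆H₅OH (phenol)) ≈ 10
amide anion: pKₐ(NH₃) ≈ 38

iodide > water > phenoxide > amide anion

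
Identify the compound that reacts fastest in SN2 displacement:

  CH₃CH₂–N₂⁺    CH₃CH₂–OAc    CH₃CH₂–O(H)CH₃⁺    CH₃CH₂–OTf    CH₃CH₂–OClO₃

CH₃CH₂–N₂⁺

The skeletons are identical, so relative rate is governed entirely by leaving-group ability.
A good leaving group is a weak base: the lower the pKₐ of its conjugate acid, the more readily it departs.
CH₃CH₂–N₂⁺ loses N₂: no meaningful conjugate acid; N₂ departs as an exceptionally stable neutral molecule
CH₃CH₂–OTf loses OTf⁻: pKₐ(CF₃SO₃H (triflic acid)) ≈ -14
CH₃CH₂–OClO₃ loses ClO₄⁻: pKₐ(HClO₄) ≈ -10
CH₃CH₂–O(H)CH₃⁺ loses R'OH: pKₐ(R'OH₂⁺) ≈ -2.4
CH₃CH₂–OAc loses AcO⁻: pKₐ(CH₃COOH) ≈ 4.8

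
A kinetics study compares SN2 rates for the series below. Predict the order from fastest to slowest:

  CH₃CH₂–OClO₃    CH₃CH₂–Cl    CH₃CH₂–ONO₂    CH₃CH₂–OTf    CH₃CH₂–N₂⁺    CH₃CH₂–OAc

CH₃CH₂–N₂⁺ > CH₃CH₂–OTf > CH₃CH₂–OClO₃ > CH₃CH₂–Cl > CH₃CH₂–ONO₂ > CH₃CH₂–OAc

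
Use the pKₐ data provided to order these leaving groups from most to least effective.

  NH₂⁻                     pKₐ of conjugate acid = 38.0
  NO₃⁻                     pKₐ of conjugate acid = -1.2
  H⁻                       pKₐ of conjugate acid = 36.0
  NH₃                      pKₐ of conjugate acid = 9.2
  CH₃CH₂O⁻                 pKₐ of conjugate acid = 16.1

NO₃⁻ > NH₃ > CH₃CH₂O⁻ > H⁻ > NH₂⁻

Lower conjugate-acid pKₐ ⇒ weaker base ⇒ better leaving group.
Sorting by the given values: NO₃⁻ (-1.2), NH₃ (9.2), CH₃CH₂O⁻ (16.1), H⁻ (36.0), NH₂⁻ (38.0).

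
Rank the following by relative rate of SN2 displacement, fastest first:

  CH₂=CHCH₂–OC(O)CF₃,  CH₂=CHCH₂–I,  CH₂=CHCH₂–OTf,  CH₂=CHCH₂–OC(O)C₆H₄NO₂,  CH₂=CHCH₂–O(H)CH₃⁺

CH₂=CHCH₂–OTf > CH₂=CHCH₂–I > CH₂=CHCH₂–O(H)CH₃⁺ > CH₂=CHCH₂–OC(O)CF₃ > CH₂=CHCH₂–OC(O)C₆H₄NO₂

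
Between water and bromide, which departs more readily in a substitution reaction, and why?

bromide

bromide is the better leaving group.
pKₐ(HBr) ≈ -9 versus pKₐ(H₃O⁺) ≈ -1.7: bromide is the much weaker base.
Weak base; good leaving group.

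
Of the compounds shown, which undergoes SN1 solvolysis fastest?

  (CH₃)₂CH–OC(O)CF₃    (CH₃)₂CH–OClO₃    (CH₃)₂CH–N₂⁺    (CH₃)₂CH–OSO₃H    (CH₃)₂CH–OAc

Same R in every case — rank the leaving groups.
The more stable X⁻ (or X) is on its own — i.e. the weaker a base it is — the better a leaving group it makes.
(CH₃)₂CH–N₂⁺ loses N₂: no meaningful conjugate acid; N₂ departs as an exceptionally stable neutral molecule
(CH₃)₂CH–OClO₃ loses ClO₄⁻: pKₐ(HClO₄) ≈ -10
(CH₃)₂CH–OSO₃H loses HSO₄⁻: pKₐ(H₂SO₄) ≈ -3
(CH₃)₂CH–OC(O)CF₃ loses CF₃COO⁻: pKₐ(CF₃COOH) ≈ 0.2
(CH₃)₂CH–OAc loses AcO⁻: pKₐ(CH₃COOH) ≈ 4.8

(CH₃)₂CH–N₂⁺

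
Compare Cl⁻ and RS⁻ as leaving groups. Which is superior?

Cl⁻ is the better leaving group.
pKₐ(HCl) ≈ -7 versus pKₐ(RSH (a thiol)) ≈ 10.5: Cl⁻ is the much weaker base.
Moderately weak base.

Cl⁻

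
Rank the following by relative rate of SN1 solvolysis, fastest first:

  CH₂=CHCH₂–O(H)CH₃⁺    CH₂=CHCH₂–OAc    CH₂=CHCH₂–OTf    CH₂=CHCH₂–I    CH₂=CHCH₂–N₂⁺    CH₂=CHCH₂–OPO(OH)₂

CH₂=CHCH₂–N₂⁺ > CH₂=CHCH₂–OTf > CH₂=CHCH₂–I > CH₂=CHCH₂–O(H)CH₃⁺ > CH₂=CHCH₂–OPO(OH)₂ > CH₂=CHCH₂–OAc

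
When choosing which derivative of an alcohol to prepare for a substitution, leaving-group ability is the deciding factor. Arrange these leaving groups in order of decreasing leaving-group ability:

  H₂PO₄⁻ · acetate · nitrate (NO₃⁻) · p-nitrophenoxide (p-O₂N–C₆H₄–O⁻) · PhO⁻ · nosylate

nosylate > nitrate (NO₃⁻) > H₂PO₄⁻ > acetate > p-nitrophenoxide (p-O₂N–C₆H₄–O⁻) > PhO⁻

Rank by basicity of the departing species: weakest base leaves most easily.
nosylate: pKₐ(p-O₂NC₆H₄SO₃H) ≈ -3.5
nitrate (NO₃⁻): pKₐ(HNO₃) ≈ -1.3
H₂PO₄⁻: pKₐ(H₃PO₄) ≈ 2.1
acetate: pKₐ(CH₃COOH) ≈ 4.8
p-nitrophenoxide (p-O₂N–C₆H₄–O⁻): pKₐ(p-nitrophenol) ≈ 7.2
PhO⁻: pKₐ(C₆H₅OH (phenol)) ≈ 10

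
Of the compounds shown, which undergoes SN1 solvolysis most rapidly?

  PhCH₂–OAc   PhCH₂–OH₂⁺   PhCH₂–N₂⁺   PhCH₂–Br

PhCH₂–N₂⁺

Same R in every case — rank the leaving groups.
Leaving-group ability tracks the stability of the departed species; conjugate-acid pKₐ is the usual yardstick (lower pKₐ → better LG).
PhCH₂–N₂⁺ loses N₂: no meaningful conjugate acid; N₂ departs as an exceptionally stable neutral molecule
PhCH₂–Br loses Br⁻: pKₐ(HBr) ≈ -9
PhCH₂–OH₂⁺ loses H₂O: pKₐ(H₃O⁺) ≈ -1.7
PhCH₂–OAc loses AcO⁻: pKₐ(CH₃COOH) ≈ 4.8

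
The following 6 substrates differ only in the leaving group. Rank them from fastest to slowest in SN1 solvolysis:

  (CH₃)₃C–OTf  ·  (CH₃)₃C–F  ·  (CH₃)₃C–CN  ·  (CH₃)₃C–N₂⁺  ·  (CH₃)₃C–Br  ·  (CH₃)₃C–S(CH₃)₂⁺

With the same alkyl group throughout, only the leaving group differentiates the rates.
Leaving-group ability tracks the stability of the departed species; conjugate-acid pKₐ is the usual yardstick (lower pKₐ → better LG).
(CH₃)₃C–N₂⁺ loses N₂: no meaningful conjugate acid; N₂ departs as an exceptionally stable neutral molecule
(CH₃)₃C–OTf loses OTf⁻: pKₐ(CF₃SO₃H (triflic acid)) ≈ -14
(CH₃)₃C–Br loses Br⁻: pKₐ(HBr) ≈ -9
(CH₃)₃C–S(CH₃)₂⁺ loses SR'₂: pKₐ(R'₂SH⁺) ≈ -7
(CH₃)₃C–F loses F⁻: pKₐ(HF) ≈ 3.2
(CH₃)₃C–CN loses CN⁻: pKₐ(HCN) ≈ 9.2

(CH₃)₃C–N₂⁺ > (CH₃)₃C–OTf > (CH₃)₃C–Br > (CH₃)₃C–S(CH₃)₂⁺ > (CH₃)₃C–F > (CH₃)₃C–CN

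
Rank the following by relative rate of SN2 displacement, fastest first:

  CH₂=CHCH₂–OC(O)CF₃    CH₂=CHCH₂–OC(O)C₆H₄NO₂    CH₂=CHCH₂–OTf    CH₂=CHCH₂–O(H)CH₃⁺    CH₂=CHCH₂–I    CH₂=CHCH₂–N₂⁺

CH₂=CHCH₂–N₂⁺ > CH₂=CHCH₂–OTf > CH₂=CHCH₂–I > CH₂=CHCH₂–O(H)CH₃⁺ > CH₂=CHCH₂–OC(O)CF₃ > CH₂=CHCH₂–OC(O)C₆H₄NO₂

Same R in every case — rank the leaving groups.
Leaving-group ability tracks the stability of the departed species; conjugate-acid pKₐ is the usual yardstick (lower pKₐ → better LG).
CH₂=CHCH₂–N₂⁺ loses N₂: no meaningful conjugate acid; N₂ departs as an exceptionally stable neutral molecule
CH₂=CHCH₂–OTf loses OTf⁻: pKₐ(CF₃SO₃H (triflic acid)) ≈ -14
CH₂=CHCH₂–I loses I⁻: pKₐ(HI) ≈ -10
CH₂=CHCH₂–O(H)CH₃⁺ loses R'OH: pKₐ(R'OH₂⁺) ≈ -2.4
CH₂=CHCH₂–OC(O)CF₃ loses CF₃COO⁻: pKₐ(CF₃COOH) ≈ 0.2
CH₂=CHCH₂–OC(O)C₆H₄NO₂ loses p-O₂N–C₆H₄–COO⁻: pKₐ(p-nitrobenzoic acid) ≈ 3.4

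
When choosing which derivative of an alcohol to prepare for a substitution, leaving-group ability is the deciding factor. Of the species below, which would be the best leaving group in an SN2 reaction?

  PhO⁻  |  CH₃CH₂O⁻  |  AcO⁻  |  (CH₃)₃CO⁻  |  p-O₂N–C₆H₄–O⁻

AcO⁻

Leaving-group ability tracks the stability of the departed species; conjugate-acid pKₐ is the usual yardstick (lower pKₐ → better LG).
AcO⁻: pKₐ(CH₃COOH) ≈ 4.8
p-O₂N–C₆H₄–O⁻: pKₐ(p-nitrophenol) ≈ 7.2
PhO⁻: pKₐ(C₆H₅OH (phenol)) ≈ 10
CH₃CH₂O⁻: pKₐ(CH₃CH₂OH) ≈ 16
(CH₃)₃CO⁻: pKₐ(t-BuOH) ≈ 18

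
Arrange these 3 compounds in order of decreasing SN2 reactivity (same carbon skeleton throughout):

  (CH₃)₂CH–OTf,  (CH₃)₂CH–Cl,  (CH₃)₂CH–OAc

(CH₃)₂CH–OTf > (CH₃)₂CH–Cl > (CH₃)₂CH–OAc

With the same alkyl group throughout, only the leaving group differentiates the rates.
Rank by basicity of the departing species: weakest base leaves most easily.
(CH₃)₂CH–OTf loses OTf⁻: pKₐ(CF₃SO₃H (triflic acid)) ≈ -14
(CH₃)₂CH–Cl loses Cl⁻: pKₐ(HCl) ≈ -7
(CH₃)₂CH–OAc loses AcO⁻: pKₐ(CH₃COOH) ≈ 4.8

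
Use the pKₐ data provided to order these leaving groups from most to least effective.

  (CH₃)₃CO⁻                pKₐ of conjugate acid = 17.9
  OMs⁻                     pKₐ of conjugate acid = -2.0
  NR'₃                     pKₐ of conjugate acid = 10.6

OMs⁻ > NR'₃ > (CH₃)₃CO⁻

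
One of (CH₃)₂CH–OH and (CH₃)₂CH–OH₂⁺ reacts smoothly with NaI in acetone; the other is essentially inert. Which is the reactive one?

From (CH₃)₂CH–OH the departing group would be OH⁻ (pKₐ(H₂O) ≈ 15.7). Strong base; essentially never leaves without prior activation.
From (CH₃)₂CH–OH₂⁺ the leaving group is H₂O (pKₐ(H₃O⁺) ≈ -1.7). Neutral; leaves from a protonated alcohol (R–OH₂⁺).
(In practice (CH₃)₂CH–OH₂⁺ is made from (CH₃)₂CH–OH by protonation with strong acid, converting the leaving group from hydroxide to neutral water.)

(CH₃)₂CH–OH₂⁺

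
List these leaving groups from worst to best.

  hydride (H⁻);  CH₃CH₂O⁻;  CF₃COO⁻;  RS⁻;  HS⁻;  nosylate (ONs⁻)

hydride (H⁻) < CH₃CH₂O⁻ < RS⁻ < HS⁻ < CF₃COO⁻ < nosylate (ONs⁻)

A good leaving group is a weak base: the lower the pKₐ of its conjugate acid, the more readily it departs.
nosylate (ONs⁻): pKₐ(p-O₂NC₆H₄SO₃H) ≈ -3.5 — p-nitro group further stabilises the sulfonate
CF₃COO⁻: pKₐ(CF₃COOH) ≈ 0.2 — strongly electron-withdrawing CF₃ stabilises the carboxylate
HS⁻: pKₐ(H₂S) ≈ 7
RS⁻: pKₐ(RSH (a thiol)) ≈ 10.5 — moderately basic; rarely leaves without activation
CH₃CH₂O⁻: pKₐ(CH₃CH₂OH) ≈ 16 — strong base; alkoxides do not leave unassisted
hydride (H⁻): pKₐ(H₂) ≈ 36 — extremely strong base; leaves only in special hydride-transfer contexts
Listed from poorest to best leaving group as asked.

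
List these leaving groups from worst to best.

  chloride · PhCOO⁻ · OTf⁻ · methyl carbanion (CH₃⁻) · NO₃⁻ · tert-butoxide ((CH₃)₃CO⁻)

methyl carbanion (CH₃⁻) < tert-butoxide ((CH₃)₃CO⁻) < PhCOO⁻ < NO₃⁻ < chloride < OTf⁻

OTf⁻: pKₐ(CF₃SO₃H (triflic acid)) ≈ -14
chloride: pKₐ(HCl) ≈ -7
NO₃⁻: pKₐ(HNO₃) ≈ -1.3
PhCOO⁻: pKₐ(C₆H₅COOH) ≈ 4.2
tert-butoxide ((CH₃)₃CO⁻): pKₐ(t-BuOH) ≈ 18
methyl carbanion (CH₃⁻): pKₐ(CH₄) ≈ 48
The question asks for worst first, so the sequence is read in increasing leaving-group ability.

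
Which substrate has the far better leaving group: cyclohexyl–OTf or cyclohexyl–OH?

cyclohexyl–OTf

From cyclohexyl–OH the departing group would be OH⁻ (pKₐ(H₂O) ≈ 15.7). Strong base; essentially never leaves without prior activation.
From cyclohexyl–OTf the leaving group is OTf⁻ (pKₐ(CF₃SO₃H (triflic acid)) ≈ -14). Charge spread over three oxygens and a CF₃ group; the premier leaving group in synthesis.
(In practice cyclohexyl–OTf is made from cyclohexyl–OH by treatment with Tf₂O / 2,6-lutidine, converting the hydroxyl into a triflate.)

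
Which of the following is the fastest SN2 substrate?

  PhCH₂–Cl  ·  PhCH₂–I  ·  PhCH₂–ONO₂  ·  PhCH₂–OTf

PhCH₂–OTf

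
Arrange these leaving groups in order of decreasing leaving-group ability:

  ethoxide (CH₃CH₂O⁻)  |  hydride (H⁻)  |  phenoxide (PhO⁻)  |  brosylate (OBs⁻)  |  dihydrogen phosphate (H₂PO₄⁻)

Leaving-group ability tracks the stability of the departed species; conjugate-acid pKₐ is the usual yardstick (lower pKₐ → better LG).
brosylate (OBs⁻): pKₐ(p-BrC₆H₄SO₃H) ≈ -2.8
dihydrogen phosphate (H₂PO₄⁻): pKₐ(H₃PO₄) ≈ 2.1
phenoxide (PhO⁻): pKₐ(C₆H₅OH (phenol)) ≈ 10 — resonance into the ring helps, but still a poor LG
ethoxide (CH₃CH₂O⁻): pKₐ(CH₃CH₂OH) ≈ 16 — strong base; alkoxides do not leave unassisted
hydride (H⁻): pKₐ(H₂) ≈ 36 — extremely strong base; leaves only in special hydride-transfer contexts

brosylate (OBs⁻) > dihydrogen phosphate (H₂PO₄⁻) > phenoxide (PhO⁻) > ethoxide (CH₃CH₂O⁻) > hydride (H⁻)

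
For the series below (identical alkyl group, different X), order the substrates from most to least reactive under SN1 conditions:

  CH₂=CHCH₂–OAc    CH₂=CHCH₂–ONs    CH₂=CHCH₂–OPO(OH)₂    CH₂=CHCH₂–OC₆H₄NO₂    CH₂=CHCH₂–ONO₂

CH₂=CHCH₂–ONs > CH₂=CHCH₂–ONO₂ > CH₂=CHCH₂–OPO(OH)₂ > CH₂=CHCH₂–OAc > CH₂=CHCH₂–OC₆H₄NO₂

Identical carbon frameworks mean the comparison reduces to leaving-group quality.
Rank by basicity of the departing species: weakest base leaves most easily.
CH₂=CHCH₂–ONs loses ONs⁻: pKₐ(p-O₂NC₆H₄SO₃H) ≈ -3.5
CH₂=CHCH₂–ONO₂ loses NO₃⁻: pKₐ(HNO₃) ≈ -1.3
CH₂=CHCH₂–OPO(OH)₂ loses H₂PO₄⁻: pKₐ(H₃PO₄) ≈ 2.1
CH₂=CHCH₂–OAc loses AcO⁻: pKₐ(CH₃COOH) ≈ 4.8
CH₂=CHCH₂–OC₆H₄NO₂ loses p-O₂N–C₆H₄–O⁻: pKₐ(p-nitrophenol) ≈ 7.2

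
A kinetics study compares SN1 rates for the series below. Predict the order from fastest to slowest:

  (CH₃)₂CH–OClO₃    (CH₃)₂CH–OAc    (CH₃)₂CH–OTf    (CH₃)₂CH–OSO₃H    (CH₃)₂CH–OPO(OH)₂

The skeletons are identical, so relative rate is governed entirely by leaving-group ability.
Leaving-group ability tracks the stability of the departed species; conjugate-acid pKₐ is the usual yardstick (lower pKₐ → better LG).
(CH₃)₂CH–OTf loses OTf⁻: pKₐ(CF₃SO₃H (triflic acid)) ≈ -14
(CH₃)₂CH–OClO₃ loses ClO₄⁻: pKₐ(HClO₄) ≈ -10
(CH₃)₂CH–OSO₃H loses HSO₄⁻: pKₐ(H₂SO₄) ≈ -3
(CH₃)₂CH–OPO(OH)₂ loses H₂PO₄⁻: pKₐ(H₃PO₄) ≈ 2.1
(CH₃)₂CH–OAc loses AcO⁻: pKₐ(CH₃COOH) ≈ 4.8

(CH₃)₂CH–OTf > (CH₃)₂CH–OClO₃ > (CH₃)₂CH–OSO₃H > (CH₃)₂CH–OPO(OH)₂ > (CH₃)₂CH–OAc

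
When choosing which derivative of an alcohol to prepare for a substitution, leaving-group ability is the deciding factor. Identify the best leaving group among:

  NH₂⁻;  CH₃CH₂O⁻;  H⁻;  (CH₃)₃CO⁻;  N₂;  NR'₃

The more stable X⁻ (or X) is on its own — i.e. the weaker a base it is — the better a leaving group it makes.
N₂: no meaningful conjugate acid; N₂ departs as an exceptionally stable neutral molecule
NR'₃: pKₐ(R'₃NH⁺) ≈ 10.7
CH₃CH₂O⁻: pKₐ(CH₃CH₂OH) ≈ 16
(CH₃)₃CO⁻: pKₐ(t-BuOH) ≈ 18
H⁻: pKₐ(H₂) ≈ 36
NH₂⁻: pKₐ(NH₃) ≈ 38

N₂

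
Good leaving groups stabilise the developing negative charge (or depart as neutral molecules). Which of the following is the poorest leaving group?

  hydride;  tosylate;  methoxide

tosylate: pKₐ(p-CH₃C₆H₄SO₃H (TsOH)) ≈ -2.8
methoxide: pKₐ(CH₃OH) ≈ 15.5
hydride: pKₐ(H₂) ≈ 36

hydride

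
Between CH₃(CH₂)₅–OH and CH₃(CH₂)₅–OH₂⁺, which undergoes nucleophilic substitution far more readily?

From CH₃(CH₂)₅–OH the departing group would be OH⁻ (pKₐ(H₂O) ≈ 15.7). Strong base; essentially never leaves without prior activation.
From CH₃(CH₂)₅–OH₂⁺ the leaving group is H₂O (pKₐ(H₃O⁺) ≈ -1.7). Neutral; leaves from a protonated alcohol (R–OH₂⁺).
(In practice CH₃(CH₂)₅–OH₂⁺ is made from CH₃(CH₂)₅–OH by protonation with strong acid, converting the leaving group from hydroxide to neutral water.)

CH₃(CH₂)₅–OH₂⁺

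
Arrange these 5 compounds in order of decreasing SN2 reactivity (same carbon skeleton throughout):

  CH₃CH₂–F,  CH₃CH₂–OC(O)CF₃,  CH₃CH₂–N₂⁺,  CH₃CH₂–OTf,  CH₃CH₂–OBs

CH₃CH₂–N₂⁺ > CH₃CH₂–OTf > CH₃CH₂–OBs > CH₃CH₂–OC(O)CF₃ > CH₃CH₂–F

Same R in every case — rank the leaving groups.
Rank by basicity of the departing species: weakest base leaves most easily.
CH₃CH₂–N₂⁺ loses N₂: no meaningful conjugate acid; N₂ departs as an exceptionally stable neutral molecule
CH₃CH₂–OTf loses OTf⁻: pKₐ(CF₃SO₃H (triflic acid)) ≈ -14
CH₃CH₂–OBs loses OBs⁻: pKₐ(p-BrC₆H₄SO₃H) ≈ -2.8
CH₃CH₂–OC(O)CF₃ loses CF₃COO⁻: pKₐ(CF₃COOH) ≈ 0.2
CH₃CH₂–F loses F⁻: pKₐ(HF) ≈ 3.2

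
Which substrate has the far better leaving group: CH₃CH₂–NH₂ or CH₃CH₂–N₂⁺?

From CH₃CH₂–NH₂ the departing group would be NH₂⁻ (pKₐ(NH₃) ≈ 38). Extremely strong base; never a leaving group.
From CH₃CH₂–N₂⁺ the leaving group is N₂ (no meaningful conjugate acid; N₂ departs as an exceptionally stable neutral molecule).
(In practice CH₃CH₂–N₂⁺ is made from CH₃CH₂–NH₂ by diazotisation (NaNO₂ / HCl, 0 °C), generating a diazonium salt that expels N₂.)

CH₃CH₂–N₂⁺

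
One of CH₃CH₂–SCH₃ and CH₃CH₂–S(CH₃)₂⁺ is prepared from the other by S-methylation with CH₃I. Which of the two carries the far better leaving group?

CH₃CH₂–S(CH₃)₂⁺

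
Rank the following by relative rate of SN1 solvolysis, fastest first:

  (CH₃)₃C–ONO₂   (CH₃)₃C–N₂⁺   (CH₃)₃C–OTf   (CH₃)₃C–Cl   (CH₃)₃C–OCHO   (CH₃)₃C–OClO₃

Same R in every case — rank the leaving groups.
Rank by basicity of the departing species: weakest base leaves most easily.
(CH₃)₃C–N₂⁺ loses N₂: no meaningful conjugate acid; N₂ departs as an exceptionally stable neutral molecule
(CH₃)₃C–OTf loses OTf⁻: pKₐ(CF₃SO₃H (triflic acid)) ≈ -14
(CH₃)₃C–OClO₃ loses ClO₄⁻: pKₐ(HClO₄) ≈ -10
(CH₃)₃C–Cl loses Cl⁻: pKₐ(HCl) ≈ -7
(CH₃)₃C–ONO₂ loses NO₃⁻: pKₐ(HNO₃) ≈ -1.3
(CH₃)₃C–OCHO loses HCOO⁻: pKₐ(HCOOH) ≈ 3.8

(CH₃)₃C–N₂⁺ > (CH₃)₃C–OTf > (CH₃)₃C–OClO₃ > (CH₃)₃C–Cl > (CH₃)₃C–ONO₂ > (CH₃)₃C–OCHO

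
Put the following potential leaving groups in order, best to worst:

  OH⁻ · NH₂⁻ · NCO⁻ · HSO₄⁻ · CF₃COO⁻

HSO₄⁻ > CF₃COO⁻ > NCO⁻ > OH⁻ > NH₂⁻

Rank by basicity of the departing species: weakest base leaves most easily.
HSO₄⁻: pKₐ(H₂SO₄) ≈ -3
CF₃COO⁻: pKₐ(CF₃COOH) ≈ 0.2
NCO⁻: pKₐ(HOCN) ≈ 3.5
OH⁻: pKₐ(H₂O) ≈ 15.7
NH₂⁻: pKₐ(NH₃) ≈ 38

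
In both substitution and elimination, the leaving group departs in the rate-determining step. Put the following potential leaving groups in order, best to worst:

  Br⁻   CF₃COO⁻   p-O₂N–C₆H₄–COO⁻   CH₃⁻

Br⁻ > CF₃COO⁻ > p-O₂N–C₆H₄–COO⁻ > CH₃⁻

Rank by basicity of the departing species: weakest base leaves most easily.
Br⁻: pKₐ(HBr) ≈ -9 — weak base; good leaving group
CF₃COO⁻: pKₐ(CF₃COOH) ≈ 0.2
p-O₂N–C₆H₄–COO⁻: pKₐ(p-nitrobenzoic acid) ≈ 3.4 — electron-withdrawing nitro group stabilises the carboxylate
CH₃⁻: pKₐ(CH₄) ≈ 48 — unstabilised carbanion; the worst conceivable leaving group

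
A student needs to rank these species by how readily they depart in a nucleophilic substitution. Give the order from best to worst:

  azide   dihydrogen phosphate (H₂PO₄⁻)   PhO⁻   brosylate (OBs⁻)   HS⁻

brosylate (OBs⁻): pKₐ(p-BrC₆H₄SO₃H) ≈ -2.8 — arenesulfonate with a p-bromo substituent
dihydrogen phosphate (H₂PO₄⁻): pKₐ(H₃PO₄) ≈ 2.1 — moderate base; biological leaving group after further activation
azide: pKₐ(HN₃) ≈ 4.7 — linear, resonance-stabilised
HS⁻: pKₐ(H₂S) ≈ 7
PhO⁻: pKₐ(C₆H₅OH (phenol)) ≈ 10 — resonance into the ring helps, but still a poor LG

brosylate (OBs⁻) > dihydrogen phosphate (H₂PO₄⁻) > azide > HS⁻ > PhO⁻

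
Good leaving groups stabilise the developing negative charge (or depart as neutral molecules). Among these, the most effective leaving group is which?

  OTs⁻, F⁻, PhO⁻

OTs⁻

The more stable X⁻ (or X) is on its own — i.e. the weaker a base it is — the better a leaving group it makes.
OTs⁻: pKₐ(p-CH₃C₆H₄SO₃H (TsOH)) ≈ -2.8
F⁻: pKₐ(HF) ≈ 3.2
PhO⁻: pKₐ(C₆H₅OH (phenol)) ≈ 10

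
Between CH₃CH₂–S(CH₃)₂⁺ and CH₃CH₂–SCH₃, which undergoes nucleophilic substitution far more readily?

From CH₃CH₂–SCH₃ the departing group would be RS⁻ (pKₐ(RSH (a thiol)) ≈ 10.5). Moderately basic; rarely leaves without activation.
From CH₃CH₂–S(CH₃)₂⁺ the leaving group is SR'₂ (pKₐ(R'₂SH⁺) ≈ -7). Neutral; leaves from a sulfonium salt (R–SR'₂⁺).
(In practice CH₃CH₂–S(CH₃)₂⁺ is made from CH₃CH₂–SCH₃ by S-methylation with CH₃I, allowing neutral dimethyl sulfide, rather than methanethiolate, to depart.)

CH₃CH₂–S(CH₃)₂⁺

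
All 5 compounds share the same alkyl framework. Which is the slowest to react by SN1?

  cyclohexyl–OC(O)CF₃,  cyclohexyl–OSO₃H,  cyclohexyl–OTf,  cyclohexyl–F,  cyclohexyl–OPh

cyclohexyl–OPh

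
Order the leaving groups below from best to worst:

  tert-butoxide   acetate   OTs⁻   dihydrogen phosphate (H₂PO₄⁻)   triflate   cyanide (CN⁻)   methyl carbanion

The more stable X⁻ (or X) is on its own — i.e. the weaker a base it is — the better a leaving group it makes.
triflate: pKₐ(CF₃SO₃H (triflic acid)) ≈ -14
OTs⁻: pKₐ(p-CH₃C₆H₄SO₃H (TsOH)) ≈ -2.8 — resonance-delocalised arenesulfonate
dihydrogen phosphate (H₂PO₄⁻): pKₐ(H₃PO₄) ≈ 2.1 — moderate base; biological leaving group after further activation
acetate: pKₐ(CH₃COOH) ≈ 4.8 — resonance-stabilised but still a weak base
cyanide (CN⁻): pKₐ(HCN) ≈ 9.2 — sp carbon stabilises the charge somewhat, but still a poor LG
tert-butoxide: pKₐ(t-BuOH) ≈ 18
methyl carbanion: pKₐ(CH₄) ≈ 48 — unstabilised carbanion; the worst conceivable leaving group

triflate > OTs⁻ > dihydrogen phosphate (H₂PO₄⁻) > acetate > cyanide (CN⁻) > tert-butoxide > methyl carbanion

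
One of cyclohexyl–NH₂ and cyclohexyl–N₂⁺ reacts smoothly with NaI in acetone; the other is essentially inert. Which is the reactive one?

cyclohexyl–N₂⁺

From cyclohexyl–NH₂ the departing group would be NH₂⁻ (pKₐ(NH₃) ≈ 38). Extremely strong base; never a leaving group.
From cyclohexyl–N₂⁺ the leaving group is N₂ (no meaningful conjugate acid; N₂ departs as an exceptionally stable neutral molecule).
(In practice cyclohexyl–N₂⁺ is made from cyclohexyl–NH₂ by diazotisation (NaNO₂ / HCl, 0 °C), generating a diazonium salt that expels N₂.)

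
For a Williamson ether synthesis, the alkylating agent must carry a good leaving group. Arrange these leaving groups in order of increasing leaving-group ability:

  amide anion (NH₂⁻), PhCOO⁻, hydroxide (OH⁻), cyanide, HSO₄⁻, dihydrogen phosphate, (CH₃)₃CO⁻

amide anion (NH₂⁻) < (CH₃)₃CO⁻ < hydroxide (OH⁻) < cyanide < PhCOO⁻ < dihydrogen phosphate < HSO₄⁻

A good leaving group is a weak base: the lower the pKₐ of its conjugate acid, the more readily it departs.
HSO₄⁻: pKₐ(H₂SO₄) ≈ -3
dihydrogen phosphate: pKₐ(H₃PO₄) ≈ 2.1
PhCOO⁻: pKₐ(C₆H₅COOH) ≈ 4.2
cyanide: pKₐ(HCN) ≈ 9.2
hydroxide (OH⁻): pKₐ(H₂O) ≈ 15.7
(CH₃)₃CO⁻: pKₐ(t-BuOH) ≈ 18
amide anion (NH₂⁻): pKₐ(NH₃) ≈ 38
Listed from poorest to best leaving group as asked.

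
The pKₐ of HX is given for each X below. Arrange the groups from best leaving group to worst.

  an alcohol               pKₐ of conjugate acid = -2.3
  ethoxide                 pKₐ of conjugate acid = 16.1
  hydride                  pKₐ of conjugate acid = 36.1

Lower conjugate-acid pKₐ ⇒ weaker base ⇒ better leaving group.
Sorting by the given values: an alcohol (-2.3), ethoxide (16.1), hydride (36.1).

an alcohol > ethoxide > hydride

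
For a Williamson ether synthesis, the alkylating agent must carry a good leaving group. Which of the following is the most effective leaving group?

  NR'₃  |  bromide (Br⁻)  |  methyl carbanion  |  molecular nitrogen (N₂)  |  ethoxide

molecular nitrogen (N₂)

molecular nitrogen (N₂): no meaningful conjugate acid; N₂ departs as an exceptionally stable neutral molecule
bromide (Br⁻): pKₐ(HBr) ≈ -9
NR'₃: pKₐ(R'₃NH⁺) ≈ 10.7
ethoxide: pKₐ(CH₃CH₂OH) ≈ 16
methyl carbanion: pKₐ(CH₄) ≈ 48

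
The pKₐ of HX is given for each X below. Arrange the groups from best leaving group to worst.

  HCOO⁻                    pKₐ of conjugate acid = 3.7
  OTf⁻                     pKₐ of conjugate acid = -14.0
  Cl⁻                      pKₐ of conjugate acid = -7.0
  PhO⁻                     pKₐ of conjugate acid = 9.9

Lower conjugate-acid pKₐ ⇒ weaker base ⇒ better leaving group.
Sorting by the given values: OTf⁻ (-14.0), Cl⁻ (-7.0), HCOO⁻ (3.7), PhO⁻ (9.9).

OTf⁻ > Cl⁻ > HCOO⁻ > PhO⁻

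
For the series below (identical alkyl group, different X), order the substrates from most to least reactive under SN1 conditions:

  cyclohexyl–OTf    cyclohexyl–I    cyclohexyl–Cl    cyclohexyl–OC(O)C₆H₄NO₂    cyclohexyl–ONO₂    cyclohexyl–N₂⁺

With the same alkyl group throughout, only the leaving group differentiates the rates.
Leaving-group ability tracks the stability of the departed species; conjugate-acid pKₐ is the usual yardstick (lower pKₐ → better LG).
cyclohexyl–N₂⁺ loses N₂: no meaningful conjugate acid; N₂ departs as an exceptionally stable neutral molecule
cyclohexyl–OTf loses OTf⁻: pKₐ(CF₃SO₃H (triflic acid)) ≈ -14
cyclohexyl–I loses I⁻: pKₐ(HI) ≈ -10
cyclohexyl–Cl loses Cl⁻: pKₐ(HCl) ≈ -7
cyclohexyl–ONO₂ loses NO₃⁻: pKₐ(HNO₃) ≈ -1.3
cyclohexyl–OC(O)C₆H₄NO₂ loses p-O₂N–C₆H₄–COO⁻: pKₐ(p-nitrobenzoic acid) ≈ 3.4

cyclohexyl–N₂⁺ > cyclohexyl–OTf > cyclohexyl–I > cyclohexyl–Cl > cyclohexyl–ONO₂ > cyclohexyl–OC(O)C₆H₄NO₂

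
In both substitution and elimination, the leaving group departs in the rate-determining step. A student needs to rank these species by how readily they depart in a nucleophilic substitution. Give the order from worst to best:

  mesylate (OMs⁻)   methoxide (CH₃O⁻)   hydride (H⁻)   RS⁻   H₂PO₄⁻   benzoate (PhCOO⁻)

The more stable X⁻ (or X) is on its own — i.e. the weaker a base it is — the better a leaving group it makes.
mesylate (OMs⁻): pKₐ(CH₃SO₃H (MsOH)) ≈ -1.9 — resonance-delocalised alkanesulfonate
H₂PO₄⁻: pKₐ(H₃PO₄) ≈ 2.1 — moderate base; biological leaving group after further activation
benzoate (PhCOO⁻): pKₐ(C₆H₅COOH) ≈ 4.2 — aryl carboxylate
RS⁻: pKₐ(RSH (a thiol)) ≈ 10.5
methoxide (CH₃O⁻): pKₐ(CH₃OH) ≈ 15.5
hydride (H⁻): pKₐ(H₂) ≈ 36 — extremely strong base; leaves only in special hydride-transfer contexts
Reversing gives the worst-to-best order requested.

hydride (H⁻) < methoxide (CH₃O⁻) < RS⁻ < benzoate (PhCOO⁻) < H₂PO₄⁻ < mesylate (OMs⁻)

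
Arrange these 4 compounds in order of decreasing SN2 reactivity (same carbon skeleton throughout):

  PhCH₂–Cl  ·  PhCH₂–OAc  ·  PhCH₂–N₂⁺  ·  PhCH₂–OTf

PhCH₂–N₂⁺ > PhCH₂–OTf > PhCH₂–Cl > PhCH₂–OAc

The skeletons are identical, so relative rate is governed entirely by leaving-group ability.
Leaving-group ability tracks the stability of the departed species; conjugate-acid pKₐ is the usual yardstick (lower pKₐ → better LG).
PhCH₂–N₂⁺ loses N₂: no meaningful conjugate acid; N₂ departs as an exceptionally stable neutral molecule
PhCH₂–OTf loses OTf⁻: pKₐ(CF₃SO₃H (triflic acid)) ≈ -14
PhCH₂–Cl loses Cl⁻: pKₐ(HCl) ≈ -7
PhCH₂–OAc loses AcO⁻: pKₐ(CH₃COOH) ≈ 4.8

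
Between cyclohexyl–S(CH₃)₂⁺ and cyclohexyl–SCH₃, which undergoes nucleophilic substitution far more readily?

From cyclohexyl–SCH₃ the departing group would be RS⁻ (pKₐ(RSH (a thiol)) ≈ 10.5). Moderately basic; rarely leaves without activation.
From cyclohexyl–S(CH₃)₂⁺ the leaving group is SR'₂ (pKₐ(R'₂SH⁺) ≈ -7). Neutral; leaves from a sulfonium salt (R–SR'₂⁺).
(In practice cyclohexyl–S(CH₃)₂⁺ is made from cyclohexyl–SCH₃ by S-methylation with CH₃I, allowing neutral dimethyl sulfide, rather than methanethiolate, to depart.)

cyclohexyl–S(CH₃)₂⁺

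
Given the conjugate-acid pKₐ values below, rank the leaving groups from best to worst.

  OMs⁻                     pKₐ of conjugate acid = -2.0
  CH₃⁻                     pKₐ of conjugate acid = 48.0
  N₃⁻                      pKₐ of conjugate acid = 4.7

OMs⁻ > N₃⁻ > CH₃⁻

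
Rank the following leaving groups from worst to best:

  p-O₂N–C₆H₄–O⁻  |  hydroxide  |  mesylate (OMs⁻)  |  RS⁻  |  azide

A good leaving group is a weak base: the lower the pKₐ of its conjugate acid, the more readily it departs.
mesylate (OMs⁻): pKₐ(CH₃SO₃H (MsOH)) ≈ -1.9
azide: pKₐ(HN₃) ≈ 4.7
p-O₂N–C₆H₄–O⁻: pKₐ(p-nitrophenol) ≈ 7.2
RS⁻: pKₐ(RSH (a thiol)) ≈ 10.5
hydroxide: pKₐ(H₂O) ≈ 15.7
Listed from poorest to best leaving group as asked.

hydroxide < RS⁻ < p-O₂N–C₆H₄–O⁻ < azide < mesylate (OMs⁻)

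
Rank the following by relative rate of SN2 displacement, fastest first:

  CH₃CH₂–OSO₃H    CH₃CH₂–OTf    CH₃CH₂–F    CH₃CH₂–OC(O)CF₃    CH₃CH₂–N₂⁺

CH₃CH₂–N₂⁺ > CH₃CH₂–OTf > CH₃CH₂–OSO₃H > CH₃CH₂–OC(O)CF₃ > CH₃CH₂–F

Same R in every case — rank the leaving groups.
A good leaving group is a weak base: the lower the pKₐ of its conjugate acid, the more readily it departs.
CH₃CH₂–N₂⁺ loses N₂: no meaningful conjugate acid; N₂ departs as an exceptionally stable neutral molecule
CH₃CH₂–OTf loses OTf⁻: pKₐ(CF₃SO₃H (triflic acid)) ≈ -14
CH₃CH₂–OSO₃H loses HSO₄⁻: pKₐ(H₂SO₄) ≈ -3
CH₃CH₂–OC(O)CF₃ loses CF₃COO⁻: pKₐ(CF₃COOH) ≈ 0.2
CH₃CH₂–F loses F⁻: pKₐ(HF) ≈ 3.2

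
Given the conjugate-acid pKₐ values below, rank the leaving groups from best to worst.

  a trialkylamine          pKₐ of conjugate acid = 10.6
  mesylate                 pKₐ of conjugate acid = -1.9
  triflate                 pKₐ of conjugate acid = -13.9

triflate > mesylate > a trialkylamine

Lower conjugate-acid pKₐ ⇒ weaker base ⇒ better leaving group.
Sorting by the given values: triflate (-13.9), mesylate (-1.9), a trialkylamine (10.6).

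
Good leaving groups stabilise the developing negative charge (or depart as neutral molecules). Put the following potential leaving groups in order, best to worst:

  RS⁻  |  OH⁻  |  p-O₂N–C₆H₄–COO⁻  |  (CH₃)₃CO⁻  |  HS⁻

p-O₂N–C₆H₄–COO⁻ > HS⁻ > RS⁻ > OH⁻ > (CH₃)₃CO⁻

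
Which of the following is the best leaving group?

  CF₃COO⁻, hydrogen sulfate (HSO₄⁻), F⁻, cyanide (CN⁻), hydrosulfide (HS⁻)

hydrogen sulfate (HSO₄⁻)

Rank by basicity of the departing species: weakest base leaves most easily.
hydrogen sulfate (HSO₄⁻): pKₐ(H₂SO₄) ≈ -3
CF₃COO⁻: pKₐ(CF₃COOH) ≈ 0.2
F⁻: pKₐ(HF) ≈ 3.2
hydrosulfide (HS⁻): pKₐ(H₂S) ≈ 7
cyanide (CN⁻): pKₐ(HCN) ≈ 9.2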